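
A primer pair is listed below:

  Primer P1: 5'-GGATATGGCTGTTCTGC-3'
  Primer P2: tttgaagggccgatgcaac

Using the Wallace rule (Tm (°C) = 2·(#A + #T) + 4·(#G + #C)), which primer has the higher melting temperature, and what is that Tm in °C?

Primer P1: A+T=8, G+C=9 → Tm = 2(8)+4(9) = 52°C
Primer P2: A+T=9, G+C=10 → Tm = 2(9)+4(10) = 58°C
52°C vs 58°C → primer P2 is higher.

Primer P2, 58°C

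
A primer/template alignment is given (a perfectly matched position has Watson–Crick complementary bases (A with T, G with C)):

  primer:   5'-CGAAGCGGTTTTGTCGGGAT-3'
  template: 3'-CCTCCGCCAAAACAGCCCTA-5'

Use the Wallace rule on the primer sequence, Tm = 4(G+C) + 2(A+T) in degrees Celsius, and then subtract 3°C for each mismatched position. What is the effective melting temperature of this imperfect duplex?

Primer base counts: A=3, T=6, G=8, C=3 → A+T=9, G+C=11
Perfect-match Tm = 2(9) + 4(11) = 18 + 44 = 62°C
Mismatches (positions where the bases are not complementary): 2 (at positions 1, 4)
Effective Tm = 62 − 2×3 = 62 − 6 = 56°C

56°C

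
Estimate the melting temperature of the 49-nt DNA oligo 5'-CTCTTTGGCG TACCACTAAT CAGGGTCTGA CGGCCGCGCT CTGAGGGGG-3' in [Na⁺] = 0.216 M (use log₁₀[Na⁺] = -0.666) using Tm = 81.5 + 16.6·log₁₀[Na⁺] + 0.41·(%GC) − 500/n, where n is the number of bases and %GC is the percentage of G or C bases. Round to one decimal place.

86.2°C

Length n = 49. Counting bases: G=17, T=11, A=7, C=14
G+C = 31, so %GC = 31/49 × 100 = 63.265%
Salt term: 16.6 × (-0.666) = -11.056
GC term: 0.41 × 63.265 = 25.939; length term: −500/49 = −10.204
Tm = 81.5 + (-11.056) + 25.939 − 10.204 = 86.179 → 86.2°C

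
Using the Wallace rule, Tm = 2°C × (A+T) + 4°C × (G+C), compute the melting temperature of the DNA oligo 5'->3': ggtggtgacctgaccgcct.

C=6, G=7, T=4, A=2
AT pairs contribute 6, GC pairs contribute 13.
Tm = 2(6) + 4(13) = 12 + 52 = 64°C

64°C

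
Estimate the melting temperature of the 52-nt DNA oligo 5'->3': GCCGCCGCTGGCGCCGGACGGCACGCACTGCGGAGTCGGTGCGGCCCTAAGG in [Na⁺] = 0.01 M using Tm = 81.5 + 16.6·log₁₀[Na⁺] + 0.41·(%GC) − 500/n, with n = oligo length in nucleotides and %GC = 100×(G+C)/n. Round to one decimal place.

71.0°C

Length n = 52. Scanning the sequence gives A=6, T=5, C=19, G=22.
G+C = 41, so %GC = 41/52 × 100 = 78.846%
Salt term: 16.6 × (-2) = -33.2
GC term: 0.41 × 78.846 = 32.327; length term: −500/52 = −9.615
Tm = 81.5 + (-33.2) + 32.327 − 9.615 = 71.012 → 71.0°C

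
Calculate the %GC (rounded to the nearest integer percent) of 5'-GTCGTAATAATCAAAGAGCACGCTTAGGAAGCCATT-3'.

42%

Base counts: G=8, C=7, T=8, A=13
G+C = 8 + 7 = 15 out of 36 bases
%GC = 15/36 × 100 = 41.67% ≈ 42%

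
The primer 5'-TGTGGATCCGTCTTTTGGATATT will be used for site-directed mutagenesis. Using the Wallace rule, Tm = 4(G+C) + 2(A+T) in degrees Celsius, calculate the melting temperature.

64°C

Counting bases: G=6, C=3, A=3, T=11
A+T = 14, G+C = 9
Tm = 2(14) + 4(9) = 28 + 36 = 64°C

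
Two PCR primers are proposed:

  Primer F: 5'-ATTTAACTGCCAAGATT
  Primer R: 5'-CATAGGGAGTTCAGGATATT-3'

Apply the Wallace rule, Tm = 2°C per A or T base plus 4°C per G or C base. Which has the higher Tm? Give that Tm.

Primer R, 56°C

Primer F: A+T=12, G+C=5 → Tm = 2(12)+4(5) = 44°C
Primer R: A+T=12, G+C=8 → Tm = 2(12)+4(8) = 56°C
44°C vs 56°C → primer R is higher.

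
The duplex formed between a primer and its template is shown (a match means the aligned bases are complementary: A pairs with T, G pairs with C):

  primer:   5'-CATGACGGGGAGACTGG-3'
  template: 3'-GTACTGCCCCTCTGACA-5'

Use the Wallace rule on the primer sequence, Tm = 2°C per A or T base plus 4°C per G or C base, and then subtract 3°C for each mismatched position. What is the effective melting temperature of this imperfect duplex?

Primer base counts: A=4, T=2, G=8, C=3 → A+T=6, G+C=11
Perfect-match Tm = 2(6) + 4(11) = 12 + 44 = 56°C
Mismatches (positions where the bases are not complementary): 1 (at position 17)
Effective Tm = 56 − 1×3 = 56 − 3 = 53°C

53°C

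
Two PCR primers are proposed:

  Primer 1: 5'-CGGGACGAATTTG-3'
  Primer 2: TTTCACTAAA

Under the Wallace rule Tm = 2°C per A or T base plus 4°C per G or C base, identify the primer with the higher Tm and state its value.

Primer 1: A+T=6, G+C=7 → Tm = 2(6)+4(7) = 40°C
Primer 2: A+T=8, G+C=2 → Tm = 2(8)+4(2) = 24°C
40°C vs 24°C → primer 1 is higher.

Primer 1, 40°C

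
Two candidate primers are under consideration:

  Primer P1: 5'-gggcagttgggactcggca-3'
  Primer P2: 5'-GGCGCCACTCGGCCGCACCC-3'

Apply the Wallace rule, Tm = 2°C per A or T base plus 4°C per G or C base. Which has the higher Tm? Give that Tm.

Primer P1: A+T=6, G+C=13 → Tm = 2(6)+4(13) = 64°C
Primer P2: A+T=3, G+C=17 → Tm = 2(3)+4(17) = 74°C
64°C vs 74°C → primer P2 is higher.

Primer P2, 74°C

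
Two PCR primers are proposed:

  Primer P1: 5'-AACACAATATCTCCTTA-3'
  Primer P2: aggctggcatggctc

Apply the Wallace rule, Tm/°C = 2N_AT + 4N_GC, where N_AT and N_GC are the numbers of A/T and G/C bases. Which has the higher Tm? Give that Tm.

Primer P1: A+T=12, G+C=5 → Tm = 2(12)+4(5) = 44°C
Primer P2: A+T=5, G+C=10 → Tm = 2(5)+4(10) = 50°C
44°C vs 50°C → primer P2 is higher.

Primer P2, 50°C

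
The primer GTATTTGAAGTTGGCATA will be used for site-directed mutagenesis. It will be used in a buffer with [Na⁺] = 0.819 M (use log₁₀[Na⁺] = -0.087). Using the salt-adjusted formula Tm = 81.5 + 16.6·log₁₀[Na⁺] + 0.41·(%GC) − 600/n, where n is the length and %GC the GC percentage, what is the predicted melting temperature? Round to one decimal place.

60.4°C

Length n = 18. Base counts: G=5, A=5, C=1, T=7
G+C = 6, so %GC = 6/18 × 100 = 33.333%
Salt term: 16.6 × (-0.087) = -1.444
GC term: 0.41 × 33.333 = 13.667; length term: −600/18 = −33.333
Tm = 81.5 + (-1.444) + 13.667 − 33.333 = 60.39 → 60.4°C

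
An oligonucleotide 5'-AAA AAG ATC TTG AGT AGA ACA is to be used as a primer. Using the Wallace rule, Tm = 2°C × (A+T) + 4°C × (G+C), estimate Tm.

54°C

Counting bases: A=11, T=4, C=2, G=4
AT pairs contribute 15, GC pairs contribute 6.
Tm = 4·6 + 2·15 = 24 + 30 = 54°C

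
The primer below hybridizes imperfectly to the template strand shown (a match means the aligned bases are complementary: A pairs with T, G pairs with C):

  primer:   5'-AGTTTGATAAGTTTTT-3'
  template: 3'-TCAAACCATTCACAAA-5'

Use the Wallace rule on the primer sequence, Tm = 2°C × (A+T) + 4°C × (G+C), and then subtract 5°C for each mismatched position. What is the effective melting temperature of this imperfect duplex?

Primer base counts: A=4, T=9, G=3, C=0 → A+T=13, G+C=3
Perfect-match Tm = 2(13) + 4(3) = 26 + 12 = 38°C
Mismatches (positions where the bases are not complementary): 2 (at positions 7, 13)
Effective Tm = 38 − 2×5 = 38 − 10 = 28°C

28°C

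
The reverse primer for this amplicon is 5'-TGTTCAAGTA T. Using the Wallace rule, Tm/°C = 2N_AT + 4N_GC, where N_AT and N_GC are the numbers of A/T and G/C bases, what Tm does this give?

28°C

T=5, C=1, A=3, G=2
A+T = 8, G+C = 3
Tm = 2×8 + 4×3 = 28°C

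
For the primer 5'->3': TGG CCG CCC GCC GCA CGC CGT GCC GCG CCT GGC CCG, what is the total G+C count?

32

Scanning the sequence gives G=13, T=3, C=19, A=1.
G+C = 13 + 19 = 32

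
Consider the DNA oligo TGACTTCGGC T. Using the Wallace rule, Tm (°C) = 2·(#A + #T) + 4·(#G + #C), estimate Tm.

34°C

T=4, C=3, A=1, G=3
A+T = 5, G+C = 6
Tm = 4·6 + 2·5 = 24 + 10 = 34°C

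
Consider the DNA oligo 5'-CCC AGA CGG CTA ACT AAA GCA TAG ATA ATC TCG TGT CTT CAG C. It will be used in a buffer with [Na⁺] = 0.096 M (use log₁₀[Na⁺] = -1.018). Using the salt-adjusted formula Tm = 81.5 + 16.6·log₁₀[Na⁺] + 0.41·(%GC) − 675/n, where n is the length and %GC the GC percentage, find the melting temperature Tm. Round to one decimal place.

Length n = 43. T=10, G=8, C=12, A=13
G+C = 20, so %GC = 20/43 × 100 = 46.512%
Salt term: 16.6 × (-1.018) = -16.899
GC term: 0.41 × 46.512 = 19.07; length term: −675/43 = −15.698
Tm = 81.5 + (-16.899) + 19.07 − 15.698 = 67.973 → 68.0°C

68.0°C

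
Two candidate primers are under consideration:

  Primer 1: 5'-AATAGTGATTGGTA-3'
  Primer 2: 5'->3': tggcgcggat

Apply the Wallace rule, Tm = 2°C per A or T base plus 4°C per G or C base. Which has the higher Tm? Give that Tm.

Primer 1, 36°C

Primer 1: A+T=10, G+C=4 → Tm = 2(10)+4(4) = 36°C
Primer 2: A+T=3, G+C=7 → Tm = 2(3)+4(7) = 34°C
36°C vs 34°C → primer 1 is higher.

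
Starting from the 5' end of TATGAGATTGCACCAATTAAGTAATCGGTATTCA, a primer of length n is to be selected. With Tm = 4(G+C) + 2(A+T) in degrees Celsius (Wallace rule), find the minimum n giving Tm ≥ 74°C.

n = 28

First 27 bases: TATGAGATTGCACCAATTAAGTAATCG → Tm = 72°C (< 74°C)
First 28 bases: TATGAGATTGCACCAATTAAGTAATCGG → Tm = 76°C (≥ 74°C)
Since every base adds ≥2°C, Tm only increases with n, so the threshold is first crossed at n = 28.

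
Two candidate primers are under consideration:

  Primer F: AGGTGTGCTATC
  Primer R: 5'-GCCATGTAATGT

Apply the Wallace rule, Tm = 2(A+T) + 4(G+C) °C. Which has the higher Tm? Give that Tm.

Primer F, 36°C

Primer F: A+T=6, G+C=6 → Tm = 2(6)+4(6) = 36°C
Primer R: A+T=7, G+C=5 → Tm = 2(7)+4(5) = 34°C
36°C vs 34°C → primer F is higher.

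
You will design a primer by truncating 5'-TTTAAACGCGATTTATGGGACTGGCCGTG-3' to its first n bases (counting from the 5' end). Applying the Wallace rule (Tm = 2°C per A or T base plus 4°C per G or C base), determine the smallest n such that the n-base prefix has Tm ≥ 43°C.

n = 17

First 16 bases: TTTAAACGCGATTTAT → Tm = 40°C (< 43°C)
First 17 bases: TTTAAACGCGATTTATG → Tm = 44°C (≥ 43°C)
Each additional base adds 2°C (A/T) or 4°C (G/C), so Tm is non-decreasing in n; n = 17 is the first length to reach 43°C.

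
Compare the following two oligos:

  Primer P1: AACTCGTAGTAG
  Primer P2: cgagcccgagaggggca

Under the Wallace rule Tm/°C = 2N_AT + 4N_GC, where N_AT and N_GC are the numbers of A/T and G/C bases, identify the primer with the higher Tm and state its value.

Primer P1: A+T=7, G+C=5 → Tm = 2(7)+4(5) = 34°C
Primer P2: A+T=4, G+C=13 → Tm = 2(4)+4(13) = 60°C
34°C vs 60°C → primer P2 is higher.

Primer P2, 60°C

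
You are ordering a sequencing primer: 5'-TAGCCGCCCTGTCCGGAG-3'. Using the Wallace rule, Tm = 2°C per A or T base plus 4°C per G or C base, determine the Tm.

62°C

Base counts: C=7, G=6, A=2, T=3
So N_AT = 5 and N_GC = 13.
Tm = 4·13 + 2·5 = 52 + 10 = 62°C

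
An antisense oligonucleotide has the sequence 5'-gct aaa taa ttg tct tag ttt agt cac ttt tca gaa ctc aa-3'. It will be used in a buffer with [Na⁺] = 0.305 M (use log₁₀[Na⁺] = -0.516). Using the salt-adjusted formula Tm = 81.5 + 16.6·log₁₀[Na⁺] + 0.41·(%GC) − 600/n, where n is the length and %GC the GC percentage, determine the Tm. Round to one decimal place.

70.3°C

Length n = 41. A=13, G=5, C=7, T=16
G+C = 12, so %GC = 12/41 × 100 = 29.268%
Salt term: 16.6 × (-0.516) = -8.566
GC term: 0.41 × 29.268 = 12; length term: −600/41 = −14.634
Tm = 81.5 + (-8.566) + 12 − 14.634 = 70.3 → 70.3°C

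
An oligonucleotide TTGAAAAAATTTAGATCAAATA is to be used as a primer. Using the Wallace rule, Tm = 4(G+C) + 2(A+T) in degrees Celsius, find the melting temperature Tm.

Base counts: G=2, A=12, T=7, C=1
So N_AT = 19 and N_GC = 3.
Tm = 2(19) + 4(3) = 38 + 12 = 50°C

50°C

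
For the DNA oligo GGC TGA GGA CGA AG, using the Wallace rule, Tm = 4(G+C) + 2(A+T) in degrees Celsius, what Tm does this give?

46°C

Scanning the sequence gives C=2, G=7, T=1, A=4.
A+T = 5, G+C = 9
Tm = 2(5) + 4(9) = 10 + 36 = 46°C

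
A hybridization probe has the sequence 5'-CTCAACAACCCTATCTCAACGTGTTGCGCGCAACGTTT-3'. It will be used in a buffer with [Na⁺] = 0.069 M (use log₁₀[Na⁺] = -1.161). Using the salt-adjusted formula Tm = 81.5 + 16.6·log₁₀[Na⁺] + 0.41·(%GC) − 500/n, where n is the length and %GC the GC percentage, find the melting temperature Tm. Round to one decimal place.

69.6°C

Length n = 38. Counting bases: A=9, T=10, C=13, G=6
G+C = 19, so %GC = 19/38 × 100 = 50%
Salt term: 16.6 × (-1.161) = -19.273
GC term: 0.41 × 50 = 20.5; length term: −500/38 = −13.158
Tm = 81.5 + (-19.273) + 20.5 − 13.158 = 69.569 → 69.6°C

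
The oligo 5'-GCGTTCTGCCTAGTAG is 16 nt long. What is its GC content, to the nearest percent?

56%

Counting bases: C=4, G=5, T=5, A=2
G+C = 5 + 4 = 9 out of 16 bases
%GC = 9/16 × 100 = 56.25% ≈ 56%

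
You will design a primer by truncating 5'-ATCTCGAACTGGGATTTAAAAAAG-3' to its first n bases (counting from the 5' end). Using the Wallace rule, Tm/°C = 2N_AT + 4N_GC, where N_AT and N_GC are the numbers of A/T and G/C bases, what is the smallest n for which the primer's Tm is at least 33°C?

n = 12

First 11 bases: ATCTCGAACTG → Tm = 32°C (< 33°C)
First 12 bases: ATCTCGAACTGG → Tm = 36°C (≥ 33°C)
Since every base adds ≥2°C, Tm only increases with n, so the threshold is first crossed at n = 12.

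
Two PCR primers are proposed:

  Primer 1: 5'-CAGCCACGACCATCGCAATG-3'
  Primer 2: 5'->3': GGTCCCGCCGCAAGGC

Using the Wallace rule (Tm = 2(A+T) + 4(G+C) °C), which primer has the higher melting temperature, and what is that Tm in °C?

Primer 1: A+T=8, G+C=12 → Tm = 2(8)+4(12) = 64°C
Primer 2: A+T=3, G+C=13 → Tm = 2(3)+4(13) = 58°C
64°C vs 58°C → primer 1 is higher.

Primer 1, 64°C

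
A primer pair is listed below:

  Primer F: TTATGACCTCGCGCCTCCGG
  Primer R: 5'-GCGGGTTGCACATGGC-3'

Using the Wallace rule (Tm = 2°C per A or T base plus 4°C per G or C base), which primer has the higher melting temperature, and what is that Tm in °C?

Primer F, 66°C

Primer F: A+T=7, G+C=13 → Tm = 2(7)+4(13) = 66°C
Primer R: A+T=5, G+C=11 → Tm = 2(5)+4(11) = 54°C
66°C vs 54°C → primer F is higher.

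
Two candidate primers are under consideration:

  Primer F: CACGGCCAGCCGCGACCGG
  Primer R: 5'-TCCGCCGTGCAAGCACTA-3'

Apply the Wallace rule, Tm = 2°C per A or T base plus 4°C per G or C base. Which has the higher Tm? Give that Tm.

Primer F, 70°C

Primer F: A+T=3, G+C=16 → Tm = 2(3)+4(16) = 70°C
Primer R: A+T=7, G+C=11 → Tm = 2(7)+4(11) = 58°C
70°C vs 58°C → primer F is higher.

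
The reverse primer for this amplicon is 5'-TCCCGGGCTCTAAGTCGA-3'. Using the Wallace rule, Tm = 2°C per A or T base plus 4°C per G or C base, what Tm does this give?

58°C

Base counts: G=5, T=4, C=6, A=3
A+T = 7, G+C = 11
Tm = 4·11 + 2·7 = 44 + 14 = 58°C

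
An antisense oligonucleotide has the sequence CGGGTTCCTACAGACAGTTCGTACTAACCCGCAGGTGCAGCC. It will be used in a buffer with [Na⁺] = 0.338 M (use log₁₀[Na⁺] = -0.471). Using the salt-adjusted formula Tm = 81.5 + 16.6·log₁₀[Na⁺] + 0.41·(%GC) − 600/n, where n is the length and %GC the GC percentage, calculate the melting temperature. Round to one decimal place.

83.8°C

Length n = 42. Base counts: C=14, A=9, T=8, G=11
G+C = 25, so %GC = 25/42 × 100 = 59.524%
Salt term: 16.6 × (-0.471) = -7.819
GC term: 0.41 × 59.524 = 24.405; length term: −600/42 = −14.286
Tm = 81.5 + (-7.819) + 24.405 − 14.286 = 83.8 → 83.8°C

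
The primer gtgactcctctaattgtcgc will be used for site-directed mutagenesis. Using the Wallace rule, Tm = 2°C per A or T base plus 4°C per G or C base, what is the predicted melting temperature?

60°C

Counting bases: G=4, T=7, C=6, A=3
AT pairs contribute 10, GC pairs contribute 10.
Tm = 2(10) + 4(10) = 20 + 40 = 60°C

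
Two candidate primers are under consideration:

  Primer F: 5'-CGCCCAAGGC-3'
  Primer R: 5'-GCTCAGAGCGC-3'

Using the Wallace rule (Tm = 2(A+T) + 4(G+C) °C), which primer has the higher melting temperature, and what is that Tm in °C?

Primer F: A+T=2, G+C=8 → Tm = 2(2)+4(8) = 36°C
Primer R: A+T=3, G+C=8 → Tm = 2(3)+4(8) = 38°C
36°C vs 38°C → primer R is higher.

Primer R, 38°C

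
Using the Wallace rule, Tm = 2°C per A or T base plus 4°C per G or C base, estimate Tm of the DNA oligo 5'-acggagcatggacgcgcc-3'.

Counting bases: T=1, G=7, C=6, A=4
A+T = 5, G+C = 13
Tm = 4·13 + 2·5 = 52 + 10 = 62°C

62°C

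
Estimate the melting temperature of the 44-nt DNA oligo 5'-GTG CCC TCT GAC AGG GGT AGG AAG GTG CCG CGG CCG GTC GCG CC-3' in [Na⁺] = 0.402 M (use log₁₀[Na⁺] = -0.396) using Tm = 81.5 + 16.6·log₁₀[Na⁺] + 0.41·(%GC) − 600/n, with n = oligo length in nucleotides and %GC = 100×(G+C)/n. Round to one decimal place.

92.0°C

Length n = 44. Base counts: T=6, G=19, C=14, A=5
G+C = 33, so %GC = 33/44 × 100 = 75%
Salt term: 16.6 × (-0.396) = -6.574
GC term: 0.41 × 75 = 30.75; length term: −600/44 = −13.636
Tm = 81.5 + (-6.574) + 30.75 − 13.636 = 92.04 → 92.0°C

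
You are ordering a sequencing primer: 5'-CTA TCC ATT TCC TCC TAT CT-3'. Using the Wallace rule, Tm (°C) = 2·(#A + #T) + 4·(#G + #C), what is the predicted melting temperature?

Base counts: C=8, G=0, T=9, A=3
AT pairs contribute 12, GC pairs contribute 8.
Tm = 2×12 + 4×8 = 56°C

56°C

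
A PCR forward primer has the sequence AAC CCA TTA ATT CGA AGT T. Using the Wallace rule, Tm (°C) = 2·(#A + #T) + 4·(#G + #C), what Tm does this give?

50°C

T=6, G=2, A=7, C=4
AT pairs contribute 13, GC pairs contribute 6.
Tm = 2×13 + 4×6 = 50°C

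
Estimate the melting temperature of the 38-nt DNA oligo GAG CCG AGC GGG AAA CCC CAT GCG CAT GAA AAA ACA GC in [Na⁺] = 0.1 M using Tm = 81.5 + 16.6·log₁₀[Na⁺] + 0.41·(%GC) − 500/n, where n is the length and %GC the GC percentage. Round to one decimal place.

Length n = 38. A=14, C=11, G=11, T=2
G+C = 22, so %GC = 22/38 × 100 = 57.895%
Salt term: 16.6 × (-1) = -16.6
GC term: 0.41 × 57.895 = 23.737; length term: −500/38 = −13.158
Tm = 81.5 + (-16.6) + 23.737 − 13.158 = 75.479 → 75.5°C

75.5°C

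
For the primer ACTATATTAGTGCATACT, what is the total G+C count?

5

A=6, G=2, C=3, T=7
G+C = 2 + 3 = 5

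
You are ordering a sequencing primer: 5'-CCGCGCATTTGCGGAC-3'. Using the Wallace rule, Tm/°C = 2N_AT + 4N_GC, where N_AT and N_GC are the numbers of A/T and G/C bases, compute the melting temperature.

54°C

Base counts: A=2, G=5, C=6, T=3
AT pairs contribute 5, GC pairs contribute 11.
Tm = 4·11 + 2·5 = 44 + 10 = 54°C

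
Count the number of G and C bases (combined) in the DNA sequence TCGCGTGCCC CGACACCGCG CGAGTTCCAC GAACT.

24

T=5, G=9, C=15, A=6
G+C = 9 + 15 = 24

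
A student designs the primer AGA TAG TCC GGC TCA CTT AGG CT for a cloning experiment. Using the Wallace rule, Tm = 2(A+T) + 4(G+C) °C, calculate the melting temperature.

Counting bases: C=6, G=6, A=5, T=6
So N_AT = 11 and N_GC = 12.
Tm = 4·12 + 2·11 = 48 + 22 = 70°C

70°C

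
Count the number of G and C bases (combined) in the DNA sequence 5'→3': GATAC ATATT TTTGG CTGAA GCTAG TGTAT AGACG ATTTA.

Scanning the sequence gives C=4, A=12, G=9, T=15.
G+C = 9 + 4 = 13

13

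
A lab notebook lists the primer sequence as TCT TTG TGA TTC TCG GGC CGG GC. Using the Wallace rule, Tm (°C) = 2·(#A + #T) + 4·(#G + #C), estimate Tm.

G=8, C=6, A=1, T=8
A+T = 9, G+C = 14
Tm = 4·14 + 2·9 = 56 + 18 = 74°C

74°C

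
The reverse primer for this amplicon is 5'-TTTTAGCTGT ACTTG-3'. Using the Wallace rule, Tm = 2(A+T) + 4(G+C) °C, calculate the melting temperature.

Counting bases: T=8, G=3, A=2, C=2
A+T = 10, G+C = 5
Tm = 2×10 + 4×5 = 40°C

40°C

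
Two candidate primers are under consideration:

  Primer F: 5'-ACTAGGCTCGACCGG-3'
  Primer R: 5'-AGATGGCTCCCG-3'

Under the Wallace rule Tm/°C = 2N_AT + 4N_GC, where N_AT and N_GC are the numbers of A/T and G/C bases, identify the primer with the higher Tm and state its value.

Primer F: A+T=5, G+C=10 → Tm = 2(5)+4(10) = 50°C
Primer R: A+T=4, G+C=8 → Tm = 2(4)+4(8) = 40°C
50°C vs 40°C → primer F is higher.

Primer F, 50°C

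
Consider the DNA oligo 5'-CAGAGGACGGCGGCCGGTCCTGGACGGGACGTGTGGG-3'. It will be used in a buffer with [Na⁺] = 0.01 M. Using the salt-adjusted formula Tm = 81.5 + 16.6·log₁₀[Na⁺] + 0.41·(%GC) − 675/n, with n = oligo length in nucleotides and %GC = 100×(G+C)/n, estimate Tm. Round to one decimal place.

Length n = 37. Scanning the sequence gives A=5, G=19, T=4, C=9.
G+C = 28, so %GC = 28/37 × 100 = 75.676%
Salt term: 16.6 × (-2) = -33.2
GC term: 0.41 × 75.676 = 31.027; length term: −675/37 = −18.243
Tm = 81.5 + (-33.2) + 31.027 − 18.243 = 61.084 → 61.1°C

61.1°C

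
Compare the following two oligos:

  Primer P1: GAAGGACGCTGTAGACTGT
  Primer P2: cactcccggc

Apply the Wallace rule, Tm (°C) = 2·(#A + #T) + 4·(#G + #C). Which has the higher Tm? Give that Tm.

Primer P1, 58°C

Primer P1: A+T=9, G+C=10 → Tm = 2(9)+4(10) = 58°C
Primer P2: A+T=2, G+C=8 → Tm = 2(2)+4(8) = 36°C
58°C vs 36°C → primer P1 is higher.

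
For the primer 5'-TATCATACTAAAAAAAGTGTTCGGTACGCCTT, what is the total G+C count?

11

Scanning the sequence gives T=10, G=5, C=6, A=11.
Total G or C: 5 + 6 = 11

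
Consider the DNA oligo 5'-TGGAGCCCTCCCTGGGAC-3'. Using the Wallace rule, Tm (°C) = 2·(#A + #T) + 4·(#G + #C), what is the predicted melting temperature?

62°C

Counting bases: C=7, G=6, T=3, A=2
A+T = 5, G+C = 13
Tm = 4·13 + 2·5 = 52 + 10 = 62°C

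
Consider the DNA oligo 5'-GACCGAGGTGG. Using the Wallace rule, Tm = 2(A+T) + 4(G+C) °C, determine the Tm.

38°C

Counting bases: G=6, C=2, T=1, A=2
A+T = 3, G+C = 8
Tm = 2×3 + 4×8 = 38°C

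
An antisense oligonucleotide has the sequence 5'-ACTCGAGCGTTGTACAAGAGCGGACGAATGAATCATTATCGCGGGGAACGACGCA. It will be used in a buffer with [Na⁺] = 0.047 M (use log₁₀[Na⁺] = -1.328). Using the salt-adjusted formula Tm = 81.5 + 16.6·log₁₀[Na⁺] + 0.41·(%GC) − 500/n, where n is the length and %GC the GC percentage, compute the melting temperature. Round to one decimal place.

Length n = 55. Base counts: G=17, C=12, T=9, A=17
G+C = 29, so %GC = 29/55 × 100 = 52.727%
Salt term: 16.6 × (-1.328) = -22.045
GC term: 0.41 × 52.727 = 21.618; length term: −500/55 = −9.091
Tm = 81.5 + (-22.045) + 21.618 − 9.091 = 71.982 → 72.0°C

72.0°C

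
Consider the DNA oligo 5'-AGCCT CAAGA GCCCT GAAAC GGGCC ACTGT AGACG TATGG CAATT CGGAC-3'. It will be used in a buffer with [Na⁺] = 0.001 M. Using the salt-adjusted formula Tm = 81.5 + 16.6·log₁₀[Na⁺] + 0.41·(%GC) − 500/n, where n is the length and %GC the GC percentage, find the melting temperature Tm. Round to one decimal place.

Length n = 50. Base counts: C=14, T=8, A=14, G=14
G+C = 28, so %GC = 28/50 × 100 = 56%
Salt term: 16.6 × (-3) = -49.8
GC term: 0.41 × 56 = 22.96; length term: −500/50 = −10
Tm = 81.5 + (-49.8) + 22.96 − 10 = 44.66 → 44.7°C

44.7°C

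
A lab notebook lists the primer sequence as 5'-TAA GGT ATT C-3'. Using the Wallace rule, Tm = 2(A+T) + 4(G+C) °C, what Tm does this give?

Scanning the sequence gives C=1, T=4, A=3, G=2.
AT pairs contribute 7, GC pairs contribute 3.
Tm = 2×7 + 4×3 = 26°C

26°C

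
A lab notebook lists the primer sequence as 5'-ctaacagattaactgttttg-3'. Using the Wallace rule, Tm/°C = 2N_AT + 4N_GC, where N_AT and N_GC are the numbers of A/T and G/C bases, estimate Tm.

52°C

Base counts: C=3, A=6, G=3, T=8
So N_AT = 14 and N_GC = 6.
Tm = 4·6 + 2·14 = 24 + 28 = 52°C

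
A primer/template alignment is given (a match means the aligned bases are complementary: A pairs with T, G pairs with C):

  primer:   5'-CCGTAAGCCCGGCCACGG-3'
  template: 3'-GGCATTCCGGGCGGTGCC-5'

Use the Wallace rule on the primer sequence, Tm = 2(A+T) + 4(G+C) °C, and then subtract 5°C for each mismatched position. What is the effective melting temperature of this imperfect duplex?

Primer base counts: A=3, T=1, G=6, C=8 → A+T=4, G+C=14
Perfect-match Tm = 2(4) + 4(14) = 8 + 56 = 64°C
Mismatches (positions where the bases are not complementary): 2 (at positions 8, 11)
Effective Tm = 64 − 2×5 = 64 − 10 = 54°C

54°C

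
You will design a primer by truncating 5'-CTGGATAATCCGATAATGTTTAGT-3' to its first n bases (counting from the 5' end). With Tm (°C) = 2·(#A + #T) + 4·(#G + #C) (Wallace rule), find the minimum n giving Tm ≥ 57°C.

First 21 bases: CTGGATAATCCGATAATGTTT → Tm = 56°C (< 57°C)
First 22 bases: CTGGATAATCCGATAATGTTTA → Tm = 58°C (≥ 57°C)
Since every base adds ≥2°C, Tm only increases with n, so the threshold is first crossed at n = 22.

n = 22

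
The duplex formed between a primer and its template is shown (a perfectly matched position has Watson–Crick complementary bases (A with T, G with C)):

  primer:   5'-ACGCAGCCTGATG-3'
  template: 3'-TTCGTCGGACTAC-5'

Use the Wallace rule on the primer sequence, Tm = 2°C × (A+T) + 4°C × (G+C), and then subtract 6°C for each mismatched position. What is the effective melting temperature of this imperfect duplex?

Primer base counts: A=3, T=2, G=4, C=4 → A+T=5, G+C=8
Perfect-match Tm = 2(5) + 4(8) = 10 + 32 = 42°C
Mismatches (positions where the bases are not complementary): 1 (at position 2)
Effective Tm = 42 − 1×6 = 42 − 6 = 36°C

36°C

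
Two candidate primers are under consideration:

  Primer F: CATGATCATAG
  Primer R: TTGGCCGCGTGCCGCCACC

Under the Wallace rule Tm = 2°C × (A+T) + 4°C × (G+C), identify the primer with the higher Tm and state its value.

Primer R, 68°C

Primer F: A+T=7, G+C=4 → Tm = 2(7)+4(4) = 30°C
Primer R: A+T=4, G+C=15 → Tm = 2(4)+4(15) = 68°C
30°C vs 68°C → primer R is higher.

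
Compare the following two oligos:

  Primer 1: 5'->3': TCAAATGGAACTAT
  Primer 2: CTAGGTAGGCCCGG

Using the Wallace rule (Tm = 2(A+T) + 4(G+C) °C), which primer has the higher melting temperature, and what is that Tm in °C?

Primer 1: A+T=10, G+C=4 → Tm = 2(10)+4(4) = 36°C
Primer 2: A+T=4, G+C=10 → Tm = 2(4)+4(10) = 48°C
36°C vs 48°C → primer 2 is higher.

Primer 2, 48°C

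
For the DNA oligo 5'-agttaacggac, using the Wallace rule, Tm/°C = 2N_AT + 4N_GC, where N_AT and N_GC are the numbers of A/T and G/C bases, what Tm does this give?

Scanning the sequence gives A=4, C=2, T=2, G=3.
AT pairs contribute 6, GC pairs contribute 5.
Tm = 2×6 + 4×5 = 32°C

32°C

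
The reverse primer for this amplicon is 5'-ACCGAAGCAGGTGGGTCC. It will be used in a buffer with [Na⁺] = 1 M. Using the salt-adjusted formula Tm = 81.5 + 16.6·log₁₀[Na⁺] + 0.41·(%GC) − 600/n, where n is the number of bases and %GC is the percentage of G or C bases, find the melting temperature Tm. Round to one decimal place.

Length n = 18. Scanning the sequence gives C=5, T=2, A=4, G=7.
G+C = 12, so %GC = 12/18 × 100 = 66.667%
Salt term: 16.6 × (0) = 0
GC term: 0.41 × 66.667 = 27.333; length term: −600/18 = −33.333
Tm = 81.5 + (0) + 27.333 − 33.333 = 75.5 → 75.5°C

75.5°C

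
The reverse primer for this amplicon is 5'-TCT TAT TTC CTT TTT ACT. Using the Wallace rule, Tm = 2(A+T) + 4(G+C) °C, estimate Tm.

G=0, T=12, A=2, C=4
So N_AT = 14 and N_GC = 4.
Tm = 2×14 + 4×4 = 44°C

44°C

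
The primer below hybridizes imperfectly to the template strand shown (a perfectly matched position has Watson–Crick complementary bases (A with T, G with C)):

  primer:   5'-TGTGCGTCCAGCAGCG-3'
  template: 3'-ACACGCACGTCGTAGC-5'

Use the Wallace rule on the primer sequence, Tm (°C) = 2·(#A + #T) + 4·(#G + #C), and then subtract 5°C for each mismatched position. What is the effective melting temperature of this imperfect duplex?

44°C

Primer base counts: A=2, T=3, G=6, C=5 → A+T=5, G+C=11
Perfect-match Tm = 2(5) + 4(11) = 10 + 44 = 54°C
Mismatches (positions where the bases are not complementary): 2 (at positions 8, 14)
Effective Tm = 54 − 2×5 = 54 − 10 = 44°C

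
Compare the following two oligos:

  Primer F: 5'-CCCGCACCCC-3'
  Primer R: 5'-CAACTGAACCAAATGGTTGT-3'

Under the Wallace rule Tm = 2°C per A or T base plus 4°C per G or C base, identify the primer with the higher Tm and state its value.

Primer F: A+T=1, G+C=9 → Tm = 2(1)+4(9) = 38°C
Primer R: A+T=12, G+C=8 → Tm = 2(12)+4(8) = 56°C
38°C vs 56°C → primer R is higher.

Primer R, 56°C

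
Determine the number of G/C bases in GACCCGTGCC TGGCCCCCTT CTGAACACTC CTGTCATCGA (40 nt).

25

Base counts: A=6, T=9, C=17, G=8
G+C = 8 + 17 = 25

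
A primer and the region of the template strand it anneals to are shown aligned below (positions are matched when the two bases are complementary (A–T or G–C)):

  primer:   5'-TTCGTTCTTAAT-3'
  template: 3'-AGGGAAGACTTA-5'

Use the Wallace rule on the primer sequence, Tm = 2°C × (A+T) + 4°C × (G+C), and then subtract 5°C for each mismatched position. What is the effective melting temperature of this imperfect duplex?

15°C

Primer base counts: A=2, T=7, G=1, C=2 → A+T=9, G+C=3
Perfect-match Tm = 2(9) + 4(3) = 18 + 12 = 30°C
Mismatches (positions where the bases are not complementary): 3 (at positions 2, 4, 9)
Effective Tm = 30 − 3×5 = 30 − 15 = 15°C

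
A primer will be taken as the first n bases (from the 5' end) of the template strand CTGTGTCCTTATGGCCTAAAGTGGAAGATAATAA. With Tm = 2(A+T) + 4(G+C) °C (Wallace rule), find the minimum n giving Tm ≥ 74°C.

First 24 bases: CTGTGTCCTTATGGCCTAAAGTGG → Tm = 72°C (< 74°C)
First 25 bases: CTGTGTCCTTATGGCCTAAAGTGGA → Tm = 74°C (≥ 74°C)
Since every base adds ≥2°C, Tm only increases with n, so the threshold is first crossed at n = 25.

n = 25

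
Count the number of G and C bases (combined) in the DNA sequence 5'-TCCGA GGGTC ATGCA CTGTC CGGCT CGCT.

19

Base counts: G=9, T=7, A=3, C=10
G+C = 9 + 10 = 19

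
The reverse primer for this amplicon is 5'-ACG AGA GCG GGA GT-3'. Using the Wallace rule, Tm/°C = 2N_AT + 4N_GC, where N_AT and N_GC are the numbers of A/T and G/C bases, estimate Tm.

Scanning the sequence gives T=1, C=2, A=4, G=7.
AT pairs contribute 5, GC pairs contribute 9.
Tm = 2(5) + 4(9) = 10 + 36 = 46°C

46°C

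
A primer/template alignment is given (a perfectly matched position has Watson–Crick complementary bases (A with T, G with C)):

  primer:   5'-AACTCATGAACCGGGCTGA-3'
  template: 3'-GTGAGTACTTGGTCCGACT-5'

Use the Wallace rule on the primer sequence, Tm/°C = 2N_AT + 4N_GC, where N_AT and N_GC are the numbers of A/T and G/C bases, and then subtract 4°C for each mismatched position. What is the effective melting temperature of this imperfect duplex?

Primer base counts: A=6, T=3, G=5, C=5 → A+T=9, G+C=10
Perfect-match Tm = 2(9) + 4(10) = 18 + 40 = 58°C
Mismatches (positions where the bases are not complementary): 2 (at positions 1, 13)
Effective Tm = 58 − 2×4 = 58 − 8 = 50°C

50°C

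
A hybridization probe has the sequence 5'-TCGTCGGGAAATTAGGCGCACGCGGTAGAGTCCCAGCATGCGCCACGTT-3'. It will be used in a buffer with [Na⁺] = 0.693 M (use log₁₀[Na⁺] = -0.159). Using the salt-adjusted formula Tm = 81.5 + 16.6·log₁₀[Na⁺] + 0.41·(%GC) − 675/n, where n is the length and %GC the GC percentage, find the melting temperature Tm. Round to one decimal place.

Length n = 49. Counting bases: T=9, C=14, G=16, A=10
G+C = 30, so %GC = 30/49 × 100 = 61.224%
Salt term: 16.6 × (-0.159) = -2.639
GC term: 0.41 × 61.224 = 25.102; length term: −675/49 = −13.776
Tm = 81.5 + (-2.639) + 25.102 − 13.776 = 90.187 → 90.2°C

90.2°C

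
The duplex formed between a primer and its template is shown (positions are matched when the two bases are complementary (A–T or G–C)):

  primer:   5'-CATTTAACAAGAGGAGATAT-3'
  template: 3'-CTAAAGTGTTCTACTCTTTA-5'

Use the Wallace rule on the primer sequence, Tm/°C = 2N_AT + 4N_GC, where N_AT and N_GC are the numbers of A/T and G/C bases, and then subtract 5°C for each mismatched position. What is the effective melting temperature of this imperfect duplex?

Primer base counts: A=9, T=5, G=4, C=2 → A+T=14, G+C=6
Perfect-match Tm = 2(14) + 4(6) = 28 + 24 = 52°C
Mismatches (positions where the bases are not complementary): 4 (at positions 1, 6, 13, 18)
Effective Tm = 52 − 4×5 = 52 − 20 = 32°C

32°C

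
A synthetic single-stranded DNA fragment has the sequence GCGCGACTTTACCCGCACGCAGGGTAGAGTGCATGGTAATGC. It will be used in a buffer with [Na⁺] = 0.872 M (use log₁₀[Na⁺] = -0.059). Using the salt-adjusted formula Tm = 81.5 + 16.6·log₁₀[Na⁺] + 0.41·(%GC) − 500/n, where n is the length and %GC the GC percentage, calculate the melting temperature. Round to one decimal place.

93.0°C

Length n = 42. Counting bases: A=9, G=14, C=11, T=8
G+C = 25, so %GC = 25/42 × 100 = 59.524%
Salt term: 16.6 × (-0.059) = -0.979
GC term: 0.41 × 59.524 = 24.405; length term: −500/42 = −11.905
Tm = 81.5 + (-0.979) + 24.405 − 11.905 = 93.021 → 93.0°C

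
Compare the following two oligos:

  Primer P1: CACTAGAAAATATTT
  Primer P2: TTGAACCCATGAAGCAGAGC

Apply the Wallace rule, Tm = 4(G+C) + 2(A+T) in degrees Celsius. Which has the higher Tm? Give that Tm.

Primer P2, 60°C

Primer P1: A+T=12, G+C=3 → Tm = 2(12)+4(3) = 36°C
Primer P2: A+T=10, G+C=10 → Tm = 2(10)+4(10) = 60°C
36°C vs 60°C → primer P2 is higher.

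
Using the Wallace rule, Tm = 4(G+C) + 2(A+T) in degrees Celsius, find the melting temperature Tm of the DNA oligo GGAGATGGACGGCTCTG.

56°C

Counting bases: T=3, C=3, A=3, G=8
A+T = 6, G+C = 11
Tm = 4·11 + 2·6 = 44 + 12 = 56°C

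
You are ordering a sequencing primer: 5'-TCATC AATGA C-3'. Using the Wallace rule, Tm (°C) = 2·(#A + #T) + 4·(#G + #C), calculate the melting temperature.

30°C

Counting bases: G=1, A=4, C=3, T=3
A+T = 7, G+C = 4
Tm = 2(7) + 4(4) = 14 + 16 = 30°C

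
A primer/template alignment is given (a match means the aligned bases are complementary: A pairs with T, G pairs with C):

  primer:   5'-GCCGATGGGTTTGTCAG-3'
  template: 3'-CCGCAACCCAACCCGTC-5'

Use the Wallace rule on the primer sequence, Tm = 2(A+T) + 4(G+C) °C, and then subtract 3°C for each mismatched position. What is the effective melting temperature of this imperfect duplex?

Primer base counts: A=2, T=5, G=7, C=3 → A+T=7, G+C=10
Perfect-match Tm = 2(7) + 4(10) = 14 + 40 = 54°C
Mismatches (positions where the bases are not complementary): 4 (at positions 2, 5, 12, 14)
Effective Tm = 54 − 4×3 = 54 − 12 = 42°C

42°C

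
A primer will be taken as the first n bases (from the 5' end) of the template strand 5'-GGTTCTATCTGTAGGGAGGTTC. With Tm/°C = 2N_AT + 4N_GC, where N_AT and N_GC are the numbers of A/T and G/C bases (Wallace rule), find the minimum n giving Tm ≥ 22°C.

First 7 bases: GGTTCTA → Tm = 20°C (< 22°C)
First 8 bases: GGTTCTAT → Tm = 22°C (≥ 22°C)
Each additional base adds 2°C (A/T) or 4°C (G/C), so Tm is non-decreasing in n; n = 8 is the first length to reach 22°C.

n = 8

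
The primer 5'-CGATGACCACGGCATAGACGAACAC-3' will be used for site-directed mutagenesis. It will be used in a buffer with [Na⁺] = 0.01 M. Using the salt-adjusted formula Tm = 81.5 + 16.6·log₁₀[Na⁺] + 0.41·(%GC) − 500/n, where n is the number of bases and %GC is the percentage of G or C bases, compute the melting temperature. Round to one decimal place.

51.3°C

Length n = 25. Scanning the sequence gives G=6, A=9, T=2, C=8.
G+C = 14, so %GC = 14/25 × 100 = 56%
Salt term: 16.6 × (-2) = -33.2
GC term: 0.41 × 56 = 22.96; length term: −500/25 = −20
Tm = 81.5 + (-33.2) + 22.96 − 20 = 51.26 → 51.3°C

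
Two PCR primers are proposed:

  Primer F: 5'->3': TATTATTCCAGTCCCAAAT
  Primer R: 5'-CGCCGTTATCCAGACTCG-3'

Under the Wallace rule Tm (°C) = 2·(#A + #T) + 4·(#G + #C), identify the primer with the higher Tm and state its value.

Primer F: A+T=13, G+C=6 → Tm = 2(13)+4(6) = 50°C
Primer R: A+T=7, G+C=11 → Tm = 2(7)+4(11) = 58°C
50°C vs 58°C → primer R is higher.

Primer R, 58°C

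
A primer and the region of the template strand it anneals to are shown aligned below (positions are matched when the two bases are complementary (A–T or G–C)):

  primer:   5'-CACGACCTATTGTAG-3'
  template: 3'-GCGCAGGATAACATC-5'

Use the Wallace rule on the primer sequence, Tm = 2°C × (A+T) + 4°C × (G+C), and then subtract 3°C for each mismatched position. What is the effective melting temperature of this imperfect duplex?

38°C

Primer base counts: A=4, T=4, G=3, C=4 → A+T=8, G+C=7
Perfect-match Tm = 2(8) + 4(7) = 16 + 28 = 44°C
Mismatches (positions where the bases are not complementary): 2 (at positions 2, 5)
Effective Tm = 44 − 2×3 = 44 − 6 = 38°C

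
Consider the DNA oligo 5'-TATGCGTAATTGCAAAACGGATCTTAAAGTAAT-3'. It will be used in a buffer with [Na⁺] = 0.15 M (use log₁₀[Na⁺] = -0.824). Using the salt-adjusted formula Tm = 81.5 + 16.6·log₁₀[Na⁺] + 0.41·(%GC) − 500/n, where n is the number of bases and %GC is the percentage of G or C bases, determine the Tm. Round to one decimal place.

Length n = 33. Counting bases: G=6, A=13, C=4, T=10
G+C = 10, so %GC = 10/33 × 100 = 30.303%
Salt term: 16.6 × (-0.824) = -13.678
GC term: 0.41 × 30.303 = 12.424; length term: −500/33 = −15.152
Tm = 81.5 + (-13.678) + 12.424 − 15.152 = 65.094 → 65.1°C

65.1°C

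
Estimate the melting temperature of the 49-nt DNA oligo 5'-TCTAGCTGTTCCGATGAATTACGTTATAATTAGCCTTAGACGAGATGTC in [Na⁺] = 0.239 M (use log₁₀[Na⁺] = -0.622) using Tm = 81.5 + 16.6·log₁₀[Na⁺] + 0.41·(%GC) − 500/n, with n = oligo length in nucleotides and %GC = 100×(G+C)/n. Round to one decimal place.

Length n = 49. Counting bases: A=13, T=17, G=10, C=9
G+C = 19, so %GC = 19/49 × 100 = 38.776%
Salt term: 16.6 × (-0.622) = -10.325
GC term: 0.41 × 38.776 = 15.898; length term: −500/49 = −10.204
Tm = 81.5 + (-10.325) + 15.898 − 10.204 = 76.869 → 76.9°C

76.9°C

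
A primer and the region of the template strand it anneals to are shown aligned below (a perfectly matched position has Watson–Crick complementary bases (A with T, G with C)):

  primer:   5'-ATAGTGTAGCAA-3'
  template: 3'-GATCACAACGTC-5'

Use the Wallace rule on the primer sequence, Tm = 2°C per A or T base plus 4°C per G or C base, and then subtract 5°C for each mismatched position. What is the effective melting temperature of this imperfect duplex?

Primer base counts: A=5, T=3, G=3, C=1 → A+T=8, G+C=4
Perfect-match Tm = 2(8) + 4(4) = 16 + 16 = 32°C
Mismatches (positions where the bases are not complementary): 3 (at positions 1, 8, 12)
Effective Tm = 32 − 3×5 = 32 − 15 = 17°C

17°C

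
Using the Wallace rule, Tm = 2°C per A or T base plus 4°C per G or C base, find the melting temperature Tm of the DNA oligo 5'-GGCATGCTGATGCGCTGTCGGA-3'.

72°C

Scanning the sequence gives C=5, T=5, G=9, A=3.
A+T = 8, G+C = 14
Tm = 4·14 + 2·8 = 56 + 16 = 72°C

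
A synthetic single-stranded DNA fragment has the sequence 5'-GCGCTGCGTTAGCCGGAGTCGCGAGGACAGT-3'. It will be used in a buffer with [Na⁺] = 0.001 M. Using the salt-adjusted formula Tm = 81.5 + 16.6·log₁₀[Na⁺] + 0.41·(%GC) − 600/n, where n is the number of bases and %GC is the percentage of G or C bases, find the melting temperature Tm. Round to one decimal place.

Length n = 31. Counting bases: G=13, A=5, T=5, C=8
G+C = 21, so %GC = 21/31 × 100 = 67.742%
Salt term: 16.6 × (-3) = -49.8
GC term: 0.41 × 67.742 = 27.774; length term: −600/31 = −19.355
Tm = 81.5 + (-49.8) + 27.774 − 19.355 = 40.119 → 40.1°C

40.1°C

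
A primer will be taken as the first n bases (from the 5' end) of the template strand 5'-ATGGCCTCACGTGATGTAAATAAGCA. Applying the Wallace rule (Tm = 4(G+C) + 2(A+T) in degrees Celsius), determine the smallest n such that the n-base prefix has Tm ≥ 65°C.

n = 24

First 23 bases: ATGGCCTCACGTGATGTAAATAA → Tm = 64°C (< 65°C)
First 24 bases: ATGGCCTCACGTGATGTAAATAAG → Tm = 68°C (≥ 65°C)
Since every base adds ≥2°C, Tm only increases with n, so the threshold is first crossed at n = 24.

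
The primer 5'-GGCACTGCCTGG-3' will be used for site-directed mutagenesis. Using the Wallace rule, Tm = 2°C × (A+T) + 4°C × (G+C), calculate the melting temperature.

42°C

Counting bases: C=4, T=2, G=5, A=1
So N_AT = 3 and N_GC = 9.
Tm = 2(3) + 4(9) = 6 + 36 = 42°C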